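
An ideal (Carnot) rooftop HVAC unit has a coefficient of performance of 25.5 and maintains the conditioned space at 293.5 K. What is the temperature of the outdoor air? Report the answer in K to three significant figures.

305 K

COP_R = T_C/(T_H − T_C) gives T_H − T_C = T_C/COP.
With T_C = 293.50 K, T_H = 293.50 × (1 + 1/25.5) = 305.01 K.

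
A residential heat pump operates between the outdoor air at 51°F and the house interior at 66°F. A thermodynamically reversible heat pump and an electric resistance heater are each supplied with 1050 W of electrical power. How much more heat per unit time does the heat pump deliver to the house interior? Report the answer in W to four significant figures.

35750 W

In absolute terms T_C = 283.71 K and T_H = 292.04 K, so ΔT = 8.333 K.
COP_Carnot = T_H/ΔT = 292.04/8.333 = 35.04.
The heat pump delivers Q̇_H = COP × Ẇ = 36800 W; the resistance heater delivers Ẇ = 1050 W.
Extra = (COP − 1)·Ẇ = 35750 W.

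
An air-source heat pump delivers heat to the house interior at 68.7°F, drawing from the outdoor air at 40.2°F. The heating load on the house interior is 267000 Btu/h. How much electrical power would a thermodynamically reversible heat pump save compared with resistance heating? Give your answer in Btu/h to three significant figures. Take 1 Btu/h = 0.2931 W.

253000 Btu/h

In absolute terms T_C = 277.71 K and T_H = 293.54 K, so ΔT = 15.83 K.
COP_Carnot = T_H/ΔT = 293.54/15.83 = 18.54.
Resistance heating needs Ẇ_res = Q̇_H = 267000 Btu/h; the reversible heat pump needs only Ẇ_hp = Q̇_H/COP = 14400 Btu/h.
Saving = 267000 − 14400 = 252600 Btu/h.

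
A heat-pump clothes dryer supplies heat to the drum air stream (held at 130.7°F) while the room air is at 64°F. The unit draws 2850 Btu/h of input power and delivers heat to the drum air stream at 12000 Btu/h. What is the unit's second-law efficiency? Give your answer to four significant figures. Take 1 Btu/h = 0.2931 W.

0.4757

COP_actual = Q̇_H/Ẇ = 12000/2850 = 4.211.
In absolute terms T_C = 290.93 K and T_H = 327.98 K, so ΔT = 37.06 K.
COP_Carnot = T_H/ΔT = 327.98/37.06 = 8.851.
η_II = COP_actual/COP_Carnot = 4.211/8.851 = 0.4757.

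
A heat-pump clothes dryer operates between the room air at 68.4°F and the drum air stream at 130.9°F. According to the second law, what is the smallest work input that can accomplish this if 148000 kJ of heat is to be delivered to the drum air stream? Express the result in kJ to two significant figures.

16000 kJ

In absolute terms T_C = 293.37 K and T_H = 328.09 K, so ΔT = 34.72 K.
The reversible limit is COP_HP = T_H/ΔT = 9.449, so W_min = Q_H/COP = Q_H·ΔT/T_H.
W_min = 148000 × 34.72/328.09 = 15660 kJ.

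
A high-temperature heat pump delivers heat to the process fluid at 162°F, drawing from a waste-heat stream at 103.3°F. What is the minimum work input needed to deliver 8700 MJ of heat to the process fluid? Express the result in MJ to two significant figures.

In absolute terms T_C = 312.76 K and T_H = 345.37 K, so ΔT = 32.61 K.
The reversible limit is COP_HP = T_H/ΔT = 10.59, so W_min = Q_H/COP = Q_H·ΔT/T_H.
W_min = 8700 × 32.61/345.37 = 821.5 MJ.

820 MJ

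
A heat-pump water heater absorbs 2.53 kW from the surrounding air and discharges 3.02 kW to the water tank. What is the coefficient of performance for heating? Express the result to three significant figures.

6.16

The first law gives Q̇_H = Q̇_C + Ẇ, so the three rates are Q̇_C = 2.530, Q̇_H = 3.020, Ẇ = 0.4900 kW.
COP_HP = Q̇_H/Ẇ = 3.020/0.4900 = 6.163.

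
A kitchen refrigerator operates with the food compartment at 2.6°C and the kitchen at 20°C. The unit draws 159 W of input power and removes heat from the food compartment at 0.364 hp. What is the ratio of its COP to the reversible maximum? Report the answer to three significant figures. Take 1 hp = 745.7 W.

0.108

Converting, Q̇_C = 0.3640 hp = 271.4 W, so COP_actual = Q̇_C/Ẇ = 271.4/159.0 = 1.707.
In absolute terms T_C = 275.75 K and T_H = 293.15 K, so ΔT = 17.40 K.
COP_Carnot = T_C/ΔT = 275.75/17.40 = 15.85.
η_II = COP_actual/COP_Carnot = 1.707/15.85 = 0.1077.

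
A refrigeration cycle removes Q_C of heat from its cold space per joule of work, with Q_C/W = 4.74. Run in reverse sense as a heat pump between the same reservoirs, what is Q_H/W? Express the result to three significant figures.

5.74

The first law on one cycle gives Q_H = Q_C + W, so Q_H/W = Q_C/W + 1.
COP_HP = COP_R + 1 = 4.74 + 1 = 5.74.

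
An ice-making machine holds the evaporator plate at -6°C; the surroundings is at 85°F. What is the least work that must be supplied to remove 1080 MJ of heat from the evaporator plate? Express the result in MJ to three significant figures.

In absolute terms T_C = 267.15 K and T_H = 302.59 K, so ΔT = 35.44 K.
The reversible limit is COP_R = T_C/ΔT = 7.537, so W_min = Q_C/COP = Q_C·ΔT/T_C.
W_min = 1080 × 35.44/267.15 = 143.3 MJ.

143 MJ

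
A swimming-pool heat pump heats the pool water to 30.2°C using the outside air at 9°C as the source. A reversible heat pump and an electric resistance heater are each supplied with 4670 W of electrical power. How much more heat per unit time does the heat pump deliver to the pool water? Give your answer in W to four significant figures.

In absolute terms T_C = 282.15 K and T_H = 303.35 K, so ΔT = 21.20 K.
COP_Carnot = T_H/ΔT = 303.35/21.20 = 14.31.
The heat pump delivers Q̇_H = COP × Ẇ = 66820 W; the resistance heater delivers Ẇ = 4670 W.
Extra = (COP − 1)·Ẇ = 62150 W.

62150 W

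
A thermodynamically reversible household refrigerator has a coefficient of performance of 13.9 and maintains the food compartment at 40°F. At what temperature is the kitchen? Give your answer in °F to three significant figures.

75.9 °F

COP_R = T_C/(T_H − T_C) gives T_H − T_C = T_C/COP.
With T_C = 277.59 K, T_H = 277.59 × (1 + 1/13.9) = 297.57 K.
Converting, 297.57 K = 75.95°F.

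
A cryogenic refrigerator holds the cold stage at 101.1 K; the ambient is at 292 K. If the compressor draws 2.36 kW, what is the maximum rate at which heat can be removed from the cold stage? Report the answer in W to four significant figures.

The reservoir spacing is ΔT = 292 − 101.1 = 190.9 K.
COP_Carnot = T_C/ΔT = 101.10/190.9 = 0.5296.
Q̇_max = COP_Carnot × Ẇ = 0.5296 × 2.360 kW = 1.250 kW = 1250 W.

1250 W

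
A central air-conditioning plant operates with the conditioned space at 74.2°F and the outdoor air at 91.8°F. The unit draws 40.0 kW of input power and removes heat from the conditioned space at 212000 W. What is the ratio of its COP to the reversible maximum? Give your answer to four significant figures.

0.1747

Converting, Q̇_C = 212000 W = 212.0 kW, so COP_actual = Q̇_C/Ẇ = 212.0/40.00 = 5.300.
In absolute terms T_C = 296.59 K and T_H = 306.37 K, so ΔT = 9.778 K.
COP_Carnot = T_C/ΔT = 296.59/9.778 = 30.33.
η_II = COP_actual/COP_Carnot = 5.300/30.33 = 0.1747.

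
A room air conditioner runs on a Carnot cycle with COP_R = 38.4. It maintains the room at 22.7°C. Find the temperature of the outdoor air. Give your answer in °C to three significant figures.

COP_R = T_C/(T_H − T_C) gives T_H − T_C = T_C/COP.
With T_C = 295.85 K, T_H = 295.85 × (1 + 1/38.4) = 303.55 K.
Converting, 303.55 K = 30.40°C.

30.4 °C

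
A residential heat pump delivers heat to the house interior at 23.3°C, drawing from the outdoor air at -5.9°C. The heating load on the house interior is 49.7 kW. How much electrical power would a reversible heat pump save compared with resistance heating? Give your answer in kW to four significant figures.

44.80 kW

In absolute terms T_C = 267.25 K and T_H = 296.45 K, so ΔT = 29.20 K.
COP_Carnot = T_H/ΔT = 296.45/29.20 = 10.15.
Resistance heating needs Ẇ_res = Q̇_H = 49.70 kW; the reversible heat pump needs only Ẇ_hp = Q̇_H/COP = 4.895 kW.
Saving = 49.70 − 4.895 = 44.80 kW.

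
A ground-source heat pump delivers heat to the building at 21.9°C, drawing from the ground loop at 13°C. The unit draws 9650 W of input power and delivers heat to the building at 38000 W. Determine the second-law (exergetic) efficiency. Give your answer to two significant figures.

0.12

COP_actual = Q̇_H/Ẇ = 38000/9650 = 3.938.
In absolute terms T_C = 286.15 K and T_H = 295.05 K, so ΔT = 8.900 K.
COP_Carnot = T_H/ΔT = 295.05/8.900 = 33.15.
η_II = COP_actual/COP_Carnot = 3.938/33.15 = 0.1188.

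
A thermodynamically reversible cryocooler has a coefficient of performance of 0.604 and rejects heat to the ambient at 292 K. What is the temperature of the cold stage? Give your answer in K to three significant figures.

For a Carnot refrigerator COP_R = T_C/(T_H − T_C), so T_C = COP·T_H/(1 + COP).
With T_H = 292.00 K, T_C = 0.604 × 292.00/1.604 = 109.96 K.

110 K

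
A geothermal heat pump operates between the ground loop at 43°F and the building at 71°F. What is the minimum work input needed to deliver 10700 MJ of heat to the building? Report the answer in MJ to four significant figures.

In absolute terms T_C = 279.26 K and T_H = 294.82 K, so ΔT = 15.56 K.
The reversible limit is COP_HP = T_H/ΔT = 18.95, so W_min = Q_H/COP = Q_H·ΔT/T_H.
W_min = 10700 × 15.56/294.82 = 564.6 MJ.

564.6 MJ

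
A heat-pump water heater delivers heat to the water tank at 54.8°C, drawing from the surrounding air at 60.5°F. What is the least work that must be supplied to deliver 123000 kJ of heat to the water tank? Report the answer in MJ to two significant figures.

In absolute terms T_C = 288.98 K and T_H = 327.95 K, so ΔT = 38.97 K.
The reversible limit is COP_HP = T_H/ΔT = 8.416, so W_min = Q_H/COP = Q_H·ΔT/T_H.
W_min = 123000 × 38.97/327.95 = 14610 kJ = 14.61 MJ.

15 MJ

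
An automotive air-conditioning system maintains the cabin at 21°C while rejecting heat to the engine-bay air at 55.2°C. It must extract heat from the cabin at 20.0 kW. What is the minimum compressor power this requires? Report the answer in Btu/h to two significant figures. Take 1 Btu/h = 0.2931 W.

In absolute terms T_C = 294.15 K and T_H = 328.35 K, so ΔT = 34.20 K.
COP_Carnot = T_C/ΔT = 294.15/34.20 = 8.601.
Ẇ_min = Q̇/COP_Carnot = 20.00/8.601 = 2.325 kW = 7934 Btu/h.

7900 Btu/h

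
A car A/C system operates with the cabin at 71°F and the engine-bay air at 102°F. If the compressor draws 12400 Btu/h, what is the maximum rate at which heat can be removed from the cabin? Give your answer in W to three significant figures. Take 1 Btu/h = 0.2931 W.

62200 W

In absolute terms T_C = 294.82 K and T_H = 312.04 K, so ΔT = 17.22 K.
COP_Carnot = T_C/ΔT = 294.82/17.22 = 17.12.
Q̇_max = COP_Carnot × Ẇ = 17.12 × 12400 Btu/h = 212300 Btu/h = 62220 W.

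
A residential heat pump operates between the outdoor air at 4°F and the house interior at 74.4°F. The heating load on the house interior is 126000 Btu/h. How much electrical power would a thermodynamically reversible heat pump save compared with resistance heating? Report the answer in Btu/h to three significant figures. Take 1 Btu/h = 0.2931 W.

In absolute terms T_C = 257.59 K and T_H = 296.71 K, so ΔT = 39.11 K.
COP_Carnot = T_H/ΔT = 296.71/39.11 = 7.586.
Resistance heating needs Ẇ_res = Q̇_H = 126000 Btu/h; the reversible heat pump needs only Ẇ_hp = Q̇_H/COP = 16610 Btu/h.
Saving = 126000 − 16610 = 109400 Btu/h.

109000 Btu/h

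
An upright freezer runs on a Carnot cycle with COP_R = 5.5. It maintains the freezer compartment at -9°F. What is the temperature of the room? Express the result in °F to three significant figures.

COP_R = T_C/(T_H − T_C) gives T_H − T_C = T_C/COP.
With T_C = 250.37 K, T_H = 250.37 × (1 + 1/5.5) = 295.89 K.
Converting, 295.89 K = 72.94°F.

72.9 °F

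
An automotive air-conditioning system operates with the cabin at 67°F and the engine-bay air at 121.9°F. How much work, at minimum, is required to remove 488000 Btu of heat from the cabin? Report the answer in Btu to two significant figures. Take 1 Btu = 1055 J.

51000 Btu

In absolute terms T_C = 292.59 K and T_H = 323.09 K, so ΔT = 30.50 K.
The reversible limit is COP_R = T_C/ΔT = 9.593, so W_min = Q_C/COP = Q_C·ΔT/T_C.
W_min = 488000 × 30.50/292.59 = 50870 Btu.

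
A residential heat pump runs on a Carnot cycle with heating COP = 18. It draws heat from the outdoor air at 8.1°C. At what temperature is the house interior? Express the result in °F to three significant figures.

76.4 °F

COP_HP = T_H/(T_H − T_C) rearranges to T_H = COP·T_C/(COP − 1).
With T_C = 281.25 K, T_H = 18 × 281.25/17.00 = 297.79 K.
Converting, 297.79 K = 76.36°F.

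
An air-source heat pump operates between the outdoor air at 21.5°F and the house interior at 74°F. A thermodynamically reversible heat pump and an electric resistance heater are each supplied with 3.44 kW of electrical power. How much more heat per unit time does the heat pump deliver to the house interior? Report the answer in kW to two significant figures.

In absolute terms T_C = 267.32 K and T_H = 296.48 K, so ΔT = 29.17 K.
COP_Carnot = T_H/ΔT = 296.48/29.17 = 10.17.
The heat pump delivers Q̇_H = COP × Ẇ = 34.97 kW; the resistance heater delivers Ẇ = 3.440 kW.
Extra = (COP − 1)·Ẇ = 31.53 kW.

32 kW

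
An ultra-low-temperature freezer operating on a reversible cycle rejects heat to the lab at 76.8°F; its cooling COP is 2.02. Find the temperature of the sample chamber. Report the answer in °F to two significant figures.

-100 °F

For a Carnot refrigerator COP_R = T_C/(T_H − T_C), so T_C = COP·T_H/(1 + COP).
With T_H = 298.04 K, T_C = 2.02 × 298.04/3.020 = 199.35 K.
Converting, 199.35 K = -100.84°F.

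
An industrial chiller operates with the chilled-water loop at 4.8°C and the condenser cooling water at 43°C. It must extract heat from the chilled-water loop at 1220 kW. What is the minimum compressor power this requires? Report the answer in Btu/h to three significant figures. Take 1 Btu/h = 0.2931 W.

572000 Btu/h

In absolute terms T_C = 277.95 K and T_H = 316.15 K, so ΔT = 38.20 K.
COP_Carnot = T_C/ΔT = 277.95/38.20 = 7.276.
Ẇ_min = Q̇/COP_Carnot = 1220/7.276 = 167.7 kW = 572100 Btu/h.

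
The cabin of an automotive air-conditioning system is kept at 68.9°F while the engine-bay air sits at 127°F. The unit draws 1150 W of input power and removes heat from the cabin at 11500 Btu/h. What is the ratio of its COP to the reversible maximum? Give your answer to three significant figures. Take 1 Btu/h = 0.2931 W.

0.322

Converting, Q̇_C = 11500 Btu/h = 3371 W, so COP_actual = Q̇_C/Ẇ = 3371/1150 = 2.931.
In absolute terms T_C = 293.65 K and T_H = 325.93 K, so ΔT = 32.28 K.
COP_Carnot = T_C/ΔT = 293.65/32.28 = 9.098.
η_II = COP_actual/COP_Carnot = 2.931/9.098 = 0.3222.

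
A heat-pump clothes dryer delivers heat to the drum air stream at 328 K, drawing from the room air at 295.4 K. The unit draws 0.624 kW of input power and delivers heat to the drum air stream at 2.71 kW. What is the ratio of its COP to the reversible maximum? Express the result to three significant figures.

COP_actual = Q̇_H/Ẇ = 2.710/0.6240 = 4.343.
The reservoir spacing is ΔT = 328 − 295.4 = 32.60 K.
COP_Carnot = T_H/ΔT = 328.00/32.60 = 10.06.
η_II = COP_actual/COP_Carnot = 4.343/10.06 = 0.4316.

0.432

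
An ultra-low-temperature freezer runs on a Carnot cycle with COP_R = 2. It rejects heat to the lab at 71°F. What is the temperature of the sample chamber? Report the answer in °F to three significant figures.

For a Carnot refrigerator COP_R = T_C/(T_H − T_C), so T_C = COP·T_H/(1 + COP).
With T_H = 294.82 K, T_C = 2 × 294.82/3.000 = 196.54 K.
Converting, 196.54 K = -105.89°F.

-106 °F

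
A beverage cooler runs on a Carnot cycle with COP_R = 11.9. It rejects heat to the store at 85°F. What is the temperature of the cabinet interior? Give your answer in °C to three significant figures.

5.99 °C

For a Carnot refrigerator COP_R = T_C/(T_H − T_C), so T_C = COP·T_H/(1 + COP).
With T_H = 302.59 K, T_C = 11.9 × 302.59/12.90 = 279.14 K.
Converting, 279.14 K = 5.99°C.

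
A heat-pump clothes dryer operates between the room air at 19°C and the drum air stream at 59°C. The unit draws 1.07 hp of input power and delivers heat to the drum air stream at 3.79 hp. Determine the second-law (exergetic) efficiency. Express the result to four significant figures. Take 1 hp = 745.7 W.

0.4266

COP_actual = Q̇_H/Ẇ = 3.790/1.070 = 3.542.
In absolute terms T_C = 292.15 K and T_H = 332.15 K, so ΔT = 40.00 K.
COP_Carnot = T_H/ΔT = 332.15/40.00 = 8.304.
η_II = COP_actual/COP_Carnot = 3.542/8.304 = 0.4266.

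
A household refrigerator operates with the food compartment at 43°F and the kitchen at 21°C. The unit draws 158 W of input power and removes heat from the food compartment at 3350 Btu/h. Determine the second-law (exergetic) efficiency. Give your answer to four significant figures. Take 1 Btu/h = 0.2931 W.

Converting, Q̇_C = 3350 Btu/h = 981.9 W, so COP_actual = Q̇_C/Ẇ = 981.9/158.0 = 6.214.
In absolute terms T_C = 279.26 K and T_H = 294.15 K, so ΔT = 14.89 K.
COP_Carnot = T_C/ΔT = 279.26/14.89 = 18.76.
η_II = COP_actual/COP_Carnot = 6.214/18.76 = 0.3313.

0.3313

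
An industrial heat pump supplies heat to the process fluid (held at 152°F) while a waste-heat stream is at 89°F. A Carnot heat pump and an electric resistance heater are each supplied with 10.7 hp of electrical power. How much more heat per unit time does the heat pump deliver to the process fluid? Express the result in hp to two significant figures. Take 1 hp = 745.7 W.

93 hp

In absolute terms T_C = 304.82 K and T_H = 339.82 K, so ΔT = 35.00 K.
COP_Carnot = T_H/ΔT = 339.82/35.00 = 9.709.
The heat pump delivers Q̇_H = COP × Ẇ = 103.9 hp; the resistance heater delivers Ẇ = 10.70 hp.
Extra = (COP − 1)·Ẇ = 93.19 hp.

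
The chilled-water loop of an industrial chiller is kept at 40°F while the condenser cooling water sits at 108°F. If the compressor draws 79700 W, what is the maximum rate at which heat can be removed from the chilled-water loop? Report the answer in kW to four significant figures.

In absolute terms T_C = 277.59 K and T_H = 315.37 K, so ΔT = 37.78 K.
COP_Carnot = T_C/ΔT = 277.59/37.78 = 7.348.
Q̇_max = COP_Carnot × Ẇ = 7.348 × 79700 W = 585600 W = 585.6 kW.

585.6 kW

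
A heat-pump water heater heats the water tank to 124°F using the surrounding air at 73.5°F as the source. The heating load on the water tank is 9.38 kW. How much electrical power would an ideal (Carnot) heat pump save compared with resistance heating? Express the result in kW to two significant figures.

In absolute terms T_C = 296.21 K and T_H = 324.26 K, so ΔT = 28.06 K.
COP_Carnot = T_H/ΔT = 324.26/28.06 = 11.56.
Resistance heating needs Ẇ_res = Q̇_H = 9.380 kW; the reversible heat pump needs only Ẇ_hp = Q̇_H/COP = 0.8116 kW.
Saving = 9.380 − 0.8116 = 8.568 kW.

8.6 kW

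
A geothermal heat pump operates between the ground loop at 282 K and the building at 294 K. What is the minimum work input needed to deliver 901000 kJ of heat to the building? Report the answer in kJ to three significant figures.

36800 kJ

The reservoir spacing is ΔT = 294 − 282 = 12.00 K.
The reversible limit is COP_HP = T_H/ΔT = 24.50, so W_min = Q_H/COP = Q_H·ΔT/T_H.
W_min = 901000 × 12.00/294.00 = 36780 kJ.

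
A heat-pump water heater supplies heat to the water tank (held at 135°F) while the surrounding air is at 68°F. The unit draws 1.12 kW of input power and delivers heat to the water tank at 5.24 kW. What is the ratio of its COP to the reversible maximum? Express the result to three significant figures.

COP_actual = Q̇_H/Ẇ = 5.240/1.120 = 4.679.
In absolute terms T_C = 293.15 K and T_H = 330.37 K, so ΔT = 37.22 K.
COP_Carnot = T_H/ΔT = 330.37/37.22 = 8.876.
η_II = COP_actual/COP_Carnot = 4.679/8.876 = 0.5271.

0.527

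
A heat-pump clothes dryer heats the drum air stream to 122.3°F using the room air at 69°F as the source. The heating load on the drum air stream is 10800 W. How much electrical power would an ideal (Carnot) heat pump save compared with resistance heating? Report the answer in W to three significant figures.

In absolute terms T_C = 293.71 K and T_H = 323.32 K, so ΔT = 29.61 K.
COP_Carnot = T_H/ΔT = 323.32/29.61 = 10.92.
Resistance heating needs Ẇ_res = Q̇_H = 10800 W; the reversible heat pump needs only Ẇ_hp = Q̇_H/COP = 989.1 W.
Saving = 10800 − 989.1 = 9811 W.

9810 W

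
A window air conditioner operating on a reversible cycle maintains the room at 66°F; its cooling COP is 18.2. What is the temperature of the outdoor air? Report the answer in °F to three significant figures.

94.9 °F

COP_R = T_C/(T_H − T_C) gives T_H − T_C = T_C/COP.
With T_C = 292.04 K, T_H = 292.04 × (1 + 1/18.2) = 308.08 K.
Converting, 308.08 K = 94.88°F.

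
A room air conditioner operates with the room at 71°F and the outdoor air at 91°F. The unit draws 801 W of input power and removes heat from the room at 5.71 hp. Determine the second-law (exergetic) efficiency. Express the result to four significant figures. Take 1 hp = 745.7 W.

Converting, Q̇_C = 5.710 hp = 4258 W, so COP_actual = Q̇_C/Ẇ = 4258/801.0 = 5.316.
In absolute terms T_C = 294.82 K and T_H = 305.93 K, so ΔT = 11.11 K.
COP_Carnot = T_C/ΔT = 294.82/11.11 = 26.53.
η_II = COP_actual/COP_Carnot = 5.316/26.53 = 0.2003.

0.2003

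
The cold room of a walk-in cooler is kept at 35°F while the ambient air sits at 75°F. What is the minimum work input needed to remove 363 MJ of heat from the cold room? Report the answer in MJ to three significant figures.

In absolute terms T_C = 274.82 K and T_H = 297.04 K, so ΔT = 22.22 K.
The reversible limit is COP_R = T_C/ΔT = 12.37, so W_min = Q_C/COP = Q_C·ΔT/T_C.
W_min = 363.0 × 22.22/274.82 = 29.35 MJ.

29.4 MJ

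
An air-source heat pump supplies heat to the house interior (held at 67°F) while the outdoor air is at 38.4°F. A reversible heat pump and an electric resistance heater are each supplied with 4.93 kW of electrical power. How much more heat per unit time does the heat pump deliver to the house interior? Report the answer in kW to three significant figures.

In absolute terms T_C = 276.71 K and T_H = 292.59 K, so ΔT = 15.89 K.
COP_Carnot = T_H/ΔT = 292.59/15.89 = 18.42.
The heat pump delivers Q̇_H = COP × Ẇ = 90.79 kW; the resistance heater delivers Ẇ = 4.930 kW.
Extra = (COP − 1)·Ẇ = 85.86 kW.

85.9 kW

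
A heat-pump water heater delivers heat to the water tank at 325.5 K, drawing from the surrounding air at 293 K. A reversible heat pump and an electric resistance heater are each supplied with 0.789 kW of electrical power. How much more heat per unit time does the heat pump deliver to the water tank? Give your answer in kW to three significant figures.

7.11 kW

The reservoir spacing is ΔT = 325.5 − 293 = 32.50 K.
COP_Carnot = T_H/ΔT = 325.50/32.50 = 10.02.
The heat pump delivers Q̇_H = COP × Ẇ = 7.902 kW; the resistance heater delivers Ẇ = 0.7890 kW.
Extra = (COP − 1)·Ẇ = 7.113 kW.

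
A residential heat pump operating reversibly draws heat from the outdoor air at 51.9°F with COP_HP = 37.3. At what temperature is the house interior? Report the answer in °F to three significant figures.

COP_HP = T_H/(T_H − T_C) rearranges to T_H = COP·T_C/(COP − 1).
With T_C = 284.21 K, T_H = 37.3 × 284.21/36.30 = 292.03 K.
Converting, 292.03 K = 65.99°F.

66.0 °F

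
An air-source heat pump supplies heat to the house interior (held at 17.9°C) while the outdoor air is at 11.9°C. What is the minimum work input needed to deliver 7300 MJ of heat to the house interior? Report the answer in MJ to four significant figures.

150.5 MJ

In absolute terms T_C = 285.05 K and T_H = 291.05 K, so ΔT = 6.000 K.
The reversible limit is COP_HP = T_H/ΔT = 48.51, so W_min = Q_H/COP = Q_H·ΔT/T_H.
W_min = 7300 × 6.000/291.05 = 150.5 MJ.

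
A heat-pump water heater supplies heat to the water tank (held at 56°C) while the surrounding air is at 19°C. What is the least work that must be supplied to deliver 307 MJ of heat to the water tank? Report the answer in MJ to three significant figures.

In absolute terms T_C = 292.15 K and T_H = 329.15 K, so ΔT = 37.00 K.
The reversible limit is COP_HP = T_H/ΔT = 8.896, so W_min = Q_H/COP = Q_H·ΔT/T_H.
W_min = 307.0 × 37.00/329.15 = 34.51 MJ.

34.5 MJ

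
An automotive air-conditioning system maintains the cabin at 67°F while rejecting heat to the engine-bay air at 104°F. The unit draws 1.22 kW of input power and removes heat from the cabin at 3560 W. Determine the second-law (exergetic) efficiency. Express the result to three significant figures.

0.205

Converting, Q̇_C = 3560 W = 3.560 kW, so COP_actual = Q̇_C/Ẇ = 3.560/1.220 = 2.918.
In absolute terms T_C = 292.59 K and T_H = 313.15 K, so ΔT = 20.56 K.
COP_Carnot = T_C/ΔT = 292.59/20.56 = 14.23.
η_II = COP_actual/COP_Carnot = 2.918/14.23 = 0.2050.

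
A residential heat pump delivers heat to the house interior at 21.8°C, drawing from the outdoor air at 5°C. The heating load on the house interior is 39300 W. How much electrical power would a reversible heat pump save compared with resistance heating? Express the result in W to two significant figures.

37000 W

In absolute terms T_C = 278.15 K and T_H = 294.95 K, so ΔT = 16.80 K.
COP_Carnot = T_H/ΔT = 294.95/16.80 = 17.56.
Resistance heating needs Ẇ_res = Q̇_H = 39300 W; the reversible heat pump needs only Ẇ_hp = Q̇_H/COP = 2238 W.
Saving = 39300 − 2238 = 37060 W.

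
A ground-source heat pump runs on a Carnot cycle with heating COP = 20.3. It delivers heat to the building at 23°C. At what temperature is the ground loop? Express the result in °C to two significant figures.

8.4 °C

COP_HP = T_H/(T_H − T_C) gives T_H − T_C = T_H/COP.
With T_H = 296.15 K, T_C = 296.15 × (1 − 1/20.3) = 281.56 K.
Converting, 281.56 K = 8.41°C.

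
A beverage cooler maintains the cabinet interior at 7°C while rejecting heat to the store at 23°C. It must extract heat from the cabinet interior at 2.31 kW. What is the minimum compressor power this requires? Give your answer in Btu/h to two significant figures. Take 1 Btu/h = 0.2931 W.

450 Btu/h

In absolute terms T_C = 280.15 K and T_H = 296.15 K, so ΔT = 16.00 K.
COP_Carnot = T_C/ΔT = 280.15/16.00 = 17.51.
Ẇ_min = Q̇/COP_Carnot = 2.310/17.51 = 0.1319 kW = 450.1 Btu/h.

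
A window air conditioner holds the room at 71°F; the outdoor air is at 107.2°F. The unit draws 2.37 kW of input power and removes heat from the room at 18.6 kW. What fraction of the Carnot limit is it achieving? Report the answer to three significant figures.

0.535

COP_actual = Q̇_C/Ẇ = 18.60/2.370 = 7.848.
In absolute terms T_C = 294.82 K and T_H = 314.93 K, so ΔT = 20.11 K.
COP_Carnot = T_C/ΔT = 294.82/20.11 = 14.66.
η_II = COP_actual/COP_Carnot = 7.848/14.66 = 0.5354.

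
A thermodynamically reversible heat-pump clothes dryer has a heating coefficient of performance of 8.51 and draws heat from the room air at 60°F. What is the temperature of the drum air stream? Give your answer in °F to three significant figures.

129 °F

COP_HP = T_H/(T_H − T_C) rearranges to T_H = COP·T_C/(COP − 1).
With T_C = 288.71 K, T_H = 8.51 × 288.71/7.510 = 327.15 K.
Converting, 327.15 K = 129.20°F.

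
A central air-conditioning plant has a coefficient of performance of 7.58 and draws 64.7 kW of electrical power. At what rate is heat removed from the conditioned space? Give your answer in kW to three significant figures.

Q̇_C = COP × Ẇ = 7.58 × 64.70 = 490.4 kW.

490 kW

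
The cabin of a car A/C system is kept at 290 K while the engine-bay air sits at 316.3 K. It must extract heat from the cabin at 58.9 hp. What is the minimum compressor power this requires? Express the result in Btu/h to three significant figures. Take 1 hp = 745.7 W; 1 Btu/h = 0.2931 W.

13600 Btu/h

The reservoir spacing is ΔT = 316.3 − 290 = 26.30 K.
COP_Carnot = T_C/ΔT = 290.00/26.30 = 11.03.
Ẇ_min = Q̇/COP_Carnot = 58.90/11.03 = 5.342 hp = 13590 Btu/h.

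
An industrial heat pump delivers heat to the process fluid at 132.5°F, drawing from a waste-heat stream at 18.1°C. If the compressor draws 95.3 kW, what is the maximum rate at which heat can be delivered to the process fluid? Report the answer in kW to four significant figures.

830.9 kW

In absolute terms T_C = 291.25 K and T_H = 328.98 K, so ΔT = 37.73 K.
COP_Carnot = T_H/ΔT = 328.98/37.73 = 8.719.
Q̇_max = COP_Carnot × Ẇ = 8.719 × 95.30 kW = 830.9 kW.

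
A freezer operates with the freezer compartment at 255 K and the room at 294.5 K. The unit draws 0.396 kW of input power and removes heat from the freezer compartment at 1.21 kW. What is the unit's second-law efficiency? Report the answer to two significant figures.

0.47

COP_actual = Q̇_C/Ẇ = 1.210/0.3960 = 3.056.
The reservoir spacing is ΔT = 294.5 − 255 = 39.50 K.
COP_Carnot = T_C/ΔT = 255.00/39.50 = 6.456.
η_II = COP_actual/COP_Carnot = 3.056/6.456 = 0.4733.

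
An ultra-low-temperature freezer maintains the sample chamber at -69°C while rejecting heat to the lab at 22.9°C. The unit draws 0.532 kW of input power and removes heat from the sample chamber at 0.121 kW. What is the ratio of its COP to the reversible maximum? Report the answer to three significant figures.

0.102

COP_actual = Q̇_C/Ẇ = 0.1210/0.5320 = 0.2274.
In absolute terms T_C = 204.15 K and T_H = 296.05 K, so ΔT = 91.90 K.
COP_Carnot = T_C/ΔT = 204.15/91.90 = 2.221.
η_II = COP_actual/COP_Carnot = 0.2274/2.221 = 0.1024.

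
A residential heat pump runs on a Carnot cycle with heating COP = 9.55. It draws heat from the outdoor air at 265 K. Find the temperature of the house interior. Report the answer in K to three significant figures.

COP_HP = T_H/(T_H − T_C) rearranges to T_H = COP·T_C/(COP − 1).
With T_C = 265.00 K, T_H = 9.55 × 265.00/8.550 = 295.99 K.

296 K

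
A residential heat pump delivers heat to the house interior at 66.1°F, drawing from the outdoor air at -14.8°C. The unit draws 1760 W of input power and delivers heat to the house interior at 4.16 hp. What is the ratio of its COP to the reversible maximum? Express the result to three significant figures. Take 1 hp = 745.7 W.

0.204

Converting, Q̇_H = 4.160 hp = 3102 W, so COP_actual = Q̇_H/Ẇ = 3102/1760 = 1.763.
In absolute terms T_C = 258.35 K and T_H = 292.09 K, so ΔT = 33.74 K.
COP_Carnot = T_H/ΔT = 292.09/33.74 = 8.656.
η_II = COP_actual/COP_Carnot = 1.763/8.656 = 0.2036.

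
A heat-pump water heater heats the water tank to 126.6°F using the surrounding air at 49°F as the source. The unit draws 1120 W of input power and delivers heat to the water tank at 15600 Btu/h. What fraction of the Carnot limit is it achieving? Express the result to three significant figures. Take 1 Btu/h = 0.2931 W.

0.540

Converting, Q̇_H = 15600 Btu/h = 4572 W, so COP_actual = Q̇_H/Ẇ = 4572/1120 = 4.082.
In absolute terms T_C = 282.59 K and T_H = 325.71 K, so ΔT = 43.11 K.
COP_Carnot = T_H/ΔT = 325.71/43.11 = 7.555.
η_II = COP_actual/COP_Carnot = 4.082/7.555 = 0.5404.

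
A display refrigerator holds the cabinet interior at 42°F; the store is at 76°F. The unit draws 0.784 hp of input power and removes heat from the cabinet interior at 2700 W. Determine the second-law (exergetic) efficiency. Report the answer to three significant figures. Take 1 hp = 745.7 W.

0.313

Converting, Q̇_C = 2700 W = 3.621 hp, so COP_actual = Q̇_C/Ẇ = 3.621/0.7840 = 4.618.
In absolute terms T_C = 278.71 K and T_H = 297.59 K, so ΔT = 18.89 K.
COP_Carnot = T_C/ΔT = 278.71/18.89 = 14.76.
η_II = COP_actual/COP_Carnot = 4.618/14.76 = 0.3130.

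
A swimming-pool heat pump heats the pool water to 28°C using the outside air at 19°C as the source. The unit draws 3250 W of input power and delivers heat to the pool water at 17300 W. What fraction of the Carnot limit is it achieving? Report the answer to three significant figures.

COP_actual = Q̇_H/Ẇ = 17300/3250 = 5.323.
In absolute terms T_C = 292.15 K and T_H = 301.15 K, so ΔT = 9.000 K.
COP_Carnot = T_H/ΔT = 301.15/9.000 = 33.46.
η_II = COP_actual/COP_Carnot = 5.323/33.46 = 0.1591.

0.159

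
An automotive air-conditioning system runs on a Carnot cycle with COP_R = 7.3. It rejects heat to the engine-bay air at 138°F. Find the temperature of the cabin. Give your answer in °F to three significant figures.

For a Carnot refrigerator COP_R = T_C/(T_H − T_C), so T_C = COP·T_H/(1 + COP).
With T_H = 332.04 K, T_C = 7.3 × 332.04/8.300 = 292.03 K.
Converting, 292.03 K = 65.99°F.

66.0 °F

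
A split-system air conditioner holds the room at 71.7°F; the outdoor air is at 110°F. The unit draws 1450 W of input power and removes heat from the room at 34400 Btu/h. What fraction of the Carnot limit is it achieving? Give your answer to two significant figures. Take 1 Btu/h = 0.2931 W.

Converting, Q̇_C = 34400 Btu/h = 10080 W, so COP_actual = Q̇_C/Ẇ = 10080/1450 = 6.954.
In absolute terms T_C = 295.21 K and T_H = 316.48 K, so ΔT = 21.28 K.
COP_Carnot = T_C/ΔT = 295.21/21.28 = 13.87.
η_II = COP_actual/COP_Carnot = 6.954/13.87 = 0.5012.

0.50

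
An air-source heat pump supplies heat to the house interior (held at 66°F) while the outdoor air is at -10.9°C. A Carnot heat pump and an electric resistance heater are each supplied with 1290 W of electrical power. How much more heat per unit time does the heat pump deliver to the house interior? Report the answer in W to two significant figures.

11000 W

In absolute terms T_C = 262.25 K and T_H = 292.04 K, so ΔT = 29.79 K.
COP_Carnot = T_H/ΔT = 292.04/29.79 = 9.804.
The heat pump delivers Q̇_H = COP × Ẇ = 12650 W; the resistance heater delivers Ẇ = 1290 W.
Extra = (COP − 1)·Ẇ = 11360 W.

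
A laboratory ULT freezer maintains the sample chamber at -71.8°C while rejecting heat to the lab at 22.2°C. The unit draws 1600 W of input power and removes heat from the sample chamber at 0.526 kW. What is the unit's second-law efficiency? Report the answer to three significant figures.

Converting, Q̇_C = 0.5260 kW = 526.0 W, so COP_actual = Q̇_C/Ẇ = 526.0/1600 = 0.3288.
In absolute terms T_C = 201.35 K and T_H = 295.35 K, so ΔT = 94.00 K.
COP_Carnot = T_C/ΔT = 201.35/94.00 = 2.142.
η_II = COP_actual/COP_Carnot = 0.3288/2.142 = 0.1535.

0.153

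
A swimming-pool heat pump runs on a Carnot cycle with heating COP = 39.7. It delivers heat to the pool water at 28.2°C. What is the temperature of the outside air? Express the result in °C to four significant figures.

COP_HP = T_H/(T_H − T_C) gives T_H − T_C = T_H/COP.
With T_H = 301.35 K, T_C = 301.35 × (1 − 1/39.7) = 293.76 K.
Converting, 293.76 K = 20.61°C.

20.61 °C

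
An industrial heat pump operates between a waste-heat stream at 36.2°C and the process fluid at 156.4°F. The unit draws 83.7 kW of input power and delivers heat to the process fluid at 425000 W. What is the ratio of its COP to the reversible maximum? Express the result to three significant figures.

0.488

Converting, Q̇_H = 425000 W = 425.0 kW, so COP_actual = Q̇_H/Ẇ = 425.0/83.70 = 5.078.
In absolute terms T_C = 309.35 K and T_H = 342.26 K, so ΔT = 32.91 K.
COP_Carnot = T_H/ΔT = 342.26/32.91 = 10.40.
η_II = COP_actual/COP_Carnot = 5.078/10.40 = 0.4883.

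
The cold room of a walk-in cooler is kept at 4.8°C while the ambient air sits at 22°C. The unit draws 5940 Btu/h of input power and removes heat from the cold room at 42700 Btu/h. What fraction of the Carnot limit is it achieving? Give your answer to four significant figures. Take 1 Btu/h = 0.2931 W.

0.4448

COP_actual = Q̇_C/Ẇ = 42700/5940 = 7.189.
In absolute terms T_C = 277.95 K and T_H = 295.15 K, so ΔT = 17.20 K.
COP_Carnot = T_C/ΔT = 277.95/17.20 = 16.16.
η_II = COP_actual/COP_Carnot = 7.189/16.16 = 0.4448.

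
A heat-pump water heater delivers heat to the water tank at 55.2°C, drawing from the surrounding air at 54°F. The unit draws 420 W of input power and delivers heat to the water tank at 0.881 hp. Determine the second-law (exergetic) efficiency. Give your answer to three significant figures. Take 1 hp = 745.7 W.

0.205

Converting, Q̇_H = 0.8810 hp = 657.0 W, so COP_actual = Q̇_H/Ẇ = 657.0/420.0 = 1.564.
In absolute terms T_C = 285.37 K and T_H = 328.35 K, so ΔT = 42.98 K.
COP_Carnot = T_H/ΔT = 328.35/42.98 = 7.640.
η_II = COP_actual/COP_Carnot = 1.564/7.640 = 0.2047.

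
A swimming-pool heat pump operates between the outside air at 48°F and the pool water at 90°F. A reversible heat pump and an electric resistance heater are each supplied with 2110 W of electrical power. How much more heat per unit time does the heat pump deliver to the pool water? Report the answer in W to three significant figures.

25500 W

In absolute terms T_C = 282.04 K and T_H = 305.37 K, so ΔT = 23.33 K.
COP_Carnot = T_H/ΔT = 305.37/23.33 = 13.09.
The heat pump delivers Q̇_H = COP × Ẇ = 27610 W; the resistance heater delivers Ẇ = 2110 W.
Extra = (COP − 1)·Ẇ = 25500 W.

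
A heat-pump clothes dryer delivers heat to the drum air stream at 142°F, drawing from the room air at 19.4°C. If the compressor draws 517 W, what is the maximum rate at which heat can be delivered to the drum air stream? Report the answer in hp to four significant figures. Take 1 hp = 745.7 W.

In absolute terms T_C = 292.55 K and T_H = 334.26 K, so ΔT = 41.71 K.
COP_Carnot = T_H/ΔT = 334.26/41.71 = 8.014.
Q̇_max = COP_Carnot × Ẇ = 8.014 × 517.0 W = 4143 W = 5.556 hp.

5.556 hp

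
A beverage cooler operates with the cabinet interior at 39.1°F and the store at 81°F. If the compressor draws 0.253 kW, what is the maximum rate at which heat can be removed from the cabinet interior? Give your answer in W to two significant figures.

3000 W

In absolute terms T_C = 277.09 K and T_H = 300.37 K, so ΔT = 23.28 K.
COP_Carnot = T_C/ΔT = 277.09/23.28 = 11.90.
Q̇_max = COP_Carnot × Ẇ = 11.90 × 0.2530 kW = 3.012 kW = 3012 W.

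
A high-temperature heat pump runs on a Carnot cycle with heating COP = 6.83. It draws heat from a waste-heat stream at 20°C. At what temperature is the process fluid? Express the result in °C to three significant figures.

70.3 °C

COP_HP = T_H/(T_H − T_C) rearranges to T_H = COP·T_C/(COP − 1).
With T_C = 293.15 K, T_H = 6.83 × 293.15/5.830 = 343.43 K.
Converting, 343.43 K = 70.28°C.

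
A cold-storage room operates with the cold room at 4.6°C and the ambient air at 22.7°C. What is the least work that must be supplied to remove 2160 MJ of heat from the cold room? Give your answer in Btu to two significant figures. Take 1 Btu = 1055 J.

In absolute terms T_C = 277.75 K and T_H = 295.85 K, so ΔT = 18.10 K.
The reversible limit is COP_R = T_C/ΔT = 15.35, so W_min = Q_C/COP = Q_C·ΔT/T_C.
W_min = 2160 × 18.10/277.75 = 140.8 MJ = 133400 Btu.

130000 Btu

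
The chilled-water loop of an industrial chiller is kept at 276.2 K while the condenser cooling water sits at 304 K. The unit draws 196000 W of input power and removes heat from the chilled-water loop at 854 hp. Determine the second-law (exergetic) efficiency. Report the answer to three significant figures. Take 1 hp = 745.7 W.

Converting, Q̇_C = 854.0 hp = 636800 W, so COP_actual = Q̇_C/Ẇ = 636800/196000 = 3.249.
The reservoir spacing is ΔT = 304 − 276.2 = 27.80 K.
COP_Carnot = T_C/ΔT = 276.20/27.80 = 9.935.
η_II = COP_actual/COP_Carnot = 3.249/9.935 = 0.3270.

0.327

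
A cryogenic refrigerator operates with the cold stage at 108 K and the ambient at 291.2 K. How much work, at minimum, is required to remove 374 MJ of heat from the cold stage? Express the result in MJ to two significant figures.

630 MJ

The reservoir spacing is ΔT = 291.2 − 108 = 183.2 K.
The reversible limit is COP_R = T_C/ΔT = 0.5895, so W_min = Q_C/COP = Q_C·ΔT/T_C.
W_min = 374.0 × 183.2/108.00 = 634.4 MJ.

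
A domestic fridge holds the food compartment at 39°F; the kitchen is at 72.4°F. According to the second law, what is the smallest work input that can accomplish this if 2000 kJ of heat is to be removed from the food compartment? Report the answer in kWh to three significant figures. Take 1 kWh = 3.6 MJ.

0.0372 kWh

In absolute terms T_C = 277.04 K and T_H = 295.59 K, so ΔT = 18.56 K.
The reversible limit is COP_R = T_C/ΔT = 14.93, so W_min = Q_C/COP = Q_C·ΔT/T_C.
W_min = 2000 × 18.56/277.04 = 134.0 kJ = 0.03721 kWh.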